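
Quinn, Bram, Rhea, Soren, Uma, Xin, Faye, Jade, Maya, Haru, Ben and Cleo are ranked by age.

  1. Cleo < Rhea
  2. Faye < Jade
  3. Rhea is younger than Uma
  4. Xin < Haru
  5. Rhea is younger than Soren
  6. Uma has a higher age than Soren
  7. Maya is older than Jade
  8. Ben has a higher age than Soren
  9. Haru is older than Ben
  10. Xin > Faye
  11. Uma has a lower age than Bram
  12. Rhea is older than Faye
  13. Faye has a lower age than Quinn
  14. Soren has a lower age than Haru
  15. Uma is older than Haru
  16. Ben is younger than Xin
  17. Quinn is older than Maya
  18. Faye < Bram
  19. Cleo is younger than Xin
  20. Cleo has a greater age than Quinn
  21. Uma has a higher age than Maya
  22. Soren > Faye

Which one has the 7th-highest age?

Chaining the given pairs: Faye < Jade < Maya < Quinn < Cleo < Rhea < Soren < Ben < Xin < Haru < Uma < Bram.
The 7th largest is Rhea.

Rhea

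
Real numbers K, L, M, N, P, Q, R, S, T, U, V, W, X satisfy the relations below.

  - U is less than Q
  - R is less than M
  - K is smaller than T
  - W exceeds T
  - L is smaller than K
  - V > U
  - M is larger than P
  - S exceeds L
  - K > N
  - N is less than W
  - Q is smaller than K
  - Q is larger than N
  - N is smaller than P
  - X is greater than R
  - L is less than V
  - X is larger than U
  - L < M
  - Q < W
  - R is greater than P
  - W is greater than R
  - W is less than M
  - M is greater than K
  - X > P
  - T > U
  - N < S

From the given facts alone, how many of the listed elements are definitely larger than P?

The elements the relations force above P are R, X, W, M — no chain reaches any other.
That is 4.

4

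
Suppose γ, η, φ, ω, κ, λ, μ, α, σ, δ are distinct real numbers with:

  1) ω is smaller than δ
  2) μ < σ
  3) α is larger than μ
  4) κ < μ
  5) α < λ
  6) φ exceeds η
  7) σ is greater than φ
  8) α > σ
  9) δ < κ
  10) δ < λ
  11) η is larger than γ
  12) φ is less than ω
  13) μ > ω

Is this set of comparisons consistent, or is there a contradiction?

Every relation is compatible with γ < η < φ < ω < δ < κ < μ < σ < α < λ; the set is consistent.

consistent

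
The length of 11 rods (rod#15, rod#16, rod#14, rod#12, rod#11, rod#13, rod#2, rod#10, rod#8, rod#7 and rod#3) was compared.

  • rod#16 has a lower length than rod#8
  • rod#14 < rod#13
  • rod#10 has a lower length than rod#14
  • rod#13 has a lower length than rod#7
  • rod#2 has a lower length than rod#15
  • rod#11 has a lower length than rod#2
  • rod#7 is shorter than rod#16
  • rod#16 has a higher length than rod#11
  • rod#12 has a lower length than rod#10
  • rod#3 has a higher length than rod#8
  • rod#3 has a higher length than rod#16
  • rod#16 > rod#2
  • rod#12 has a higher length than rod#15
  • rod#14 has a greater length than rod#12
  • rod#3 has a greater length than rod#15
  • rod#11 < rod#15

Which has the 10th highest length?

Chaining the given pairs: rod#11 < rod#2 < rod#15 < rod#12 < rod#10 < rod#14 < rod#13 < rod#7 < rod#16 < rod#8 < rod#3.
The 10th largest is rod#2.

rod#2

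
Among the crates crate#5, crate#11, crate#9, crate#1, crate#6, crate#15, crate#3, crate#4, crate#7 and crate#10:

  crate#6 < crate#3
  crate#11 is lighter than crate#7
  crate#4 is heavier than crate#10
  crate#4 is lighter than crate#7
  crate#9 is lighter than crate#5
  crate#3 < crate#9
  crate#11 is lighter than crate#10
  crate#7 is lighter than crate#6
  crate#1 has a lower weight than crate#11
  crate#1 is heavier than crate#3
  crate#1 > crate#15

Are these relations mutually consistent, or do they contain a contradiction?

inconsistent

We have crate#3 < crate#1 stated directly, yet also crate#1 < crate#11 < crate#10 < crate#4 < crate#7 < crate#6 < crate#3 by chaining the others — so crate#1 < crate#3. Contradiction.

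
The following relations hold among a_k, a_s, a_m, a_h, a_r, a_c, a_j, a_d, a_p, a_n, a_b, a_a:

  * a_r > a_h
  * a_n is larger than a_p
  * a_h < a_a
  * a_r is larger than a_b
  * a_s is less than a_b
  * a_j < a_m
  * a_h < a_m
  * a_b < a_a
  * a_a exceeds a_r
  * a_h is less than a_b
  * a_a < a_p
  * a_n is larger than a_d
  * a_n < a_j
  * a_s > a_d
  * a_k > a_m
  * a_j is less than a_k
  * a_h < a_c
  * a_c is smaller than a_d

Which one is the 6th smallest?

a_r

Piecing the relations together gives one ordering: a_h < a_c < a_d < a_s < a_b < a_r < a_a < a_p < a_n < a_j < a_m < a_k.
Counting 6 from the smallest end gives a_r.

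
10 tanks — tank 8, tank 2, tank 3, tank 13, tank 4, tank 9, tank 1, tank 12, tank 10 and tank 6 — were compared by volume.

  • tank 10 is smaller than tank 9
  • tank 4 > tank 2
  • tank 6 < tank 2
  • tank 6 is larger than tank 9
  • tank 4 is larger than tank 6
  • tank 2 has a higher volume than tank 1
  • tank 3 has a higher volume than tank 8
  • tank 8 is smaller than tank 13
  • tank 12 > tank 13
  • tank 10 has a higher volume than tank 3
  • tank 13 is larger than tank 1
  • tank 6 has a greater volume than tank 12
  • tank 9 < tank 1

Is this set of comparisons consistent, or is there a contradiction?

Every relation is compatible with tank 8 < tank 3 < tank 10 < tank 9 < tank 1 < tank 13 < tank 12 < tank 6 < tank 2 < tank 4; the set is consistent.

consistent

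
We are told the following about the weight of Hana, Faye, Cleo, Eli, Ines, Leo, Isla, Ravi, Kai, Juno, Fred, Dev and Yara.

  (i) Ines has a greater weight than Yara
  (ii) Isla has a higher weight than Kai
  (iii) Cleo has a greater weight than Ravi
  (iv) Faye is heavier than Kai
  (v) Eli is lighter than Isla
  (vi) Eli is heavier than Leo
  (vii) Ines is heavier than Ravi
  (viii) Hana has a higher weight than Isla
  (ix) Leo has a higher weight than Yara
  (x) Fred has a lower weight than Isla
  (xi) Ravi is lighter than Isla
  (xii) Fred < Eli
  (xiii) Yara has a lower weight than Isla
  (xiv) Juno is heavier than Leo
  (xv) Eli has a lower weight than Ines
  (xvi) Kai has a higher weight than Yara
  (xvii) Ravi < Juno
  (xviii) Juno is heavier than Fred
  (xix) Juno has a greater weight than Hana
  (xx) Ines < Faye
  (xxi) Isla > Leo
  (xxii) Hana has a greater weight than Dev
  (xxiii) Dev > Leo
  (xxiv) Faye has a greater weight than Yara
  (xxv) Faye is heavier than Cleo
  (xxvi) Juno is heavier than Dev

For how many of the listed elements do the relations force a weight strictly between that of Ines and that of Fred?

1

The relations place Fred below Ines. An element lies strictly between them when it is forced above Fred and also forced below Ines.
Above Fred: {Eli, Faye, Isla, Hana, Juno}. Below Ines: {Yara, Leo, Ravi, Eli}.
Intersection: {Eli} — 1.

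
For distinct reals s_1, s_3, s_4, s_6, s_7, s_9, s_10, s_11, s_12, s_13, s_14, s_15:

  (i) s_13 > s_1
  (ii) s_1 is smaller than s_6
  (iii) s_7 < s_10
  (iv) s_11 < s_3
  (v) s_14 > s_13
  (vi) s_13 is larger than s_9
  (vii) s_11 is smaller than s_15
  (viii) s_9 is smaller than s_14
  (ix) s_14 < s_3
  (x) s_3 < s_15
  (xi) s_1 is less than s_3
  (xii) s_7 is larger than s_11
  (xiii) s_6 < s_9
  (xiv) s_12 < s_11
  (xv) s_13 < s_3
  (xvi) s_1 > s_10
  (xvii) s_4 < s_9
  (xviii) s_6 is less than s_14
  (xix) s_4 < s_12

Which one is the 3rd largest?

Piecing the relations together gives one ordering: s_4 < s_12 < s_11 < s_7 < s_10 < s_1 < s_6 < s_9 < s_13 < s_14 < s_3 < s_15.
The 3rd largest is s_14.

s_14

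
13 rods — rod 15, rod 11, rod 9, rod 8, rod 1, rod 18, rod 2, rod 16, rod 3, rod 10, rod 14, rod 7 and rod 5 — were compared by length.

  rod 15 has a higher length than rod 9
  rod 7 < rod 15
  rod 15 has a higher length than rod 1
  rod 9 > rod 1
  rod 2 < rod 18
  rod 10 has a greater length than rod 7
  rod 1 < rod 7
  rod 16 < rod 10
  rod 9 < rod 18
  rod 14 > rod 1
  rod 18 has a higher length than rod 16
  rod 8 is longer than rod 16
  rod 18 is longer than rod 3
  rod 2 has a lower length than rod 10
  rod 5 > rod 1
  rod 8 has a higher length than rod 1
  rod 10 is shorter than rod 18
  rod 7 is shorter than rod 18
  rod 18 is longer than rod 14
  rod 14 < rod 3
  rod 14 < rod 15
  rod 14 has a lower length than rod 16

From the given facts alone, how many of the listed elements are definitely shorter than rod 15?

From rod 15 the given relations immediately reach rod 1, rod 9, rod 14, rod 7.
Nothing else is reachable below rod 15; 4 in all.

4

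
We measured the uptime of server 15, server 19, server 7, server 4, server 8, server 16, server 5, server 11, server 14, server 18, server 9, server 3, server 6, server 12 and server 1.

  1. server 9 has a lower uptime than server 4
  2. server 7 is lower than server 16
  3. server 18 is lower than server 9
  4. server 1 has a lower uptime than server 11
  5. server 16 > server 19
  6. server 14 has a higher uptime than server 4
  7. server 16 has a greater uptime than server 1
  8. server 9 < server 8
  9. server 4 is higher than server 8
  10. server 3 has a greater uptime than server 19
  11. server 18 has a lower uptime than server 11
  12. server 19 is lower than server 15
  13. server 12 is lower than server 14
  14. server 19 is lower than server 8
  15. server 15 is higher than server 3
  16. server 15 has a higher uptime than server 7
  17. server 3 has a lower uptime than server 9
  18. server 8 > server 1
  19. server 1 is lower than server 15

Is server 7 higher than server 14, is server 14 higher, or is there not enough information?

Following every chain through server 7: above server 7 we get server 16, server 15.
server 14 is not reached, and no chain runs the other way from server 14 to server 7.
So the given relations leave the order of server 7 and server 14 undetermined.

undetermined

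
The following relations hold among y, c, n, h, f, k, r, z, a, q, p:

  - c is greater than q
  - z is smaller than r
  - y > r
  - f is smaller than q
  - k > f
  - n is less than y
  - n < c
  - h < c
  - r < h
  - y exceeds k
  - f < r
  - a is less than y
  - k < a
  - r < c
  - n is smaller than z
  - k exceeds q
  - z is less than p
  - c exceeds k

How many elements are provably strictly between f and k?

1

The relations place f below k. An element lies strictly between them when it is forced above f and also forced below k.
Above f: {q, a, r, h, y, c}. Below k: {q}.
Intersection: {q} — 1.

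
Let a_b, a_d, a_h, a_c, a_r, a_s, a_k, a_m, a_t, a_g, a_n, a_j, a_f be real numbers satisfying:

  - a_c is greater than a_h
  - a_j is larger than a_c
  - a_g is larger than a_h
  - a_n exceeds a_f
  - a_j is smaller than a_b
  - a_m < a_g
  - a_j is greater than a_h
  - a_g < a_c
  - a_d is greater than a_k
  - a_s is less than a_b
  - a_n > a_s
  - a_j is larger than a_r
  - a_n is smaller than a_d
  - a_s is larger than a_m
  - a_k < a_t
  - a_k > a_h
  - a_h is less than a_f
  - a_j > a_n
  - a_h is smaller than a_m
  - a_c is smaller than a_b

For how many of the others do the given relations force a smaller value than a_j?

Directly below a_j: a_h, a_n, a_r, a_c.
One step further: a_g, a_f, a_s (7 so far).
One step further: a_m (8 so far).
No other element is forced below a_j by the given relations, so the count is 8.

8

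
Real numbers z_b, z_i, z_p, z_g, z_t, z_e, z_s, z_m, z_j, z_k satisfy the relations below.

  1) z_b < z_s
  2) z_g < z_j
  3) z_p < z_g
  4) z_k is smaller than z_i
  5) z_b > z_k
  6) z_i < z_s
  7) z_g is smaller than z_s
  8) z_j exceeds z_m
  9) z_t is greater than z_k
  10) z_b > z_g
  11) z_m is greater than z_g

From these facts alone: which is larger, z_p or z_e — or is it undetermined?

undetermined

Following every chain through z_p: above z_p we get z_g, z_b, z_m, z_j, z_s.
z_e is not reached, and no chain runs the other way from z_e to z_p.
So the given relations leave the order of z_p and z_e undetermined.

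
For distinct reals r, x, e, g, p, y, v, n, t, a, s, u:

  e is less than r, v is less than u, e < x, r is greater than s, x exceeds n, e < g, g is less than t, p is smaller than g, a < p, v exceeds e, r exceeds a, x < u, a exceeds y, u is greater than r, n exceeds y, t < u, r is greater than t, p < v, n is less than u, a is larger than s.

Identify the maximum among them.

u

y is not greatest since y < n; e is not greatest since e < v; s is not greatest since s < r; a is not greatest since a < r; n is not greatest since n < x; p is not greatest since p < g; v is not greatest since v < u; g is not greatest since g < t; x is not greatest since x < u; t is not greatest since t < u; r is not greatest since r < u.
Only u has nothing above it, so u is the maximum.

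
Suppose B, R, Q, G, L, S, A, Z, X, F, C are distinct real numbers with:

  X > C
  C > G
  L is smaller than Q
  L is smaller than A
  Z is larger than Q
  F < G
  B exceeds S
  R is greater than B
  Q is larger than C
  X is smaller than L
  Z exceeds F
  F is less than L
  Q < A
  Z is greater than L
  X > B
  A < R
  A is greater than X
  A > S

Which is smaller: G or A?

G

Following the relations from G: G < C < X < L < Q < A.
So G < A; G is the smaller of the two.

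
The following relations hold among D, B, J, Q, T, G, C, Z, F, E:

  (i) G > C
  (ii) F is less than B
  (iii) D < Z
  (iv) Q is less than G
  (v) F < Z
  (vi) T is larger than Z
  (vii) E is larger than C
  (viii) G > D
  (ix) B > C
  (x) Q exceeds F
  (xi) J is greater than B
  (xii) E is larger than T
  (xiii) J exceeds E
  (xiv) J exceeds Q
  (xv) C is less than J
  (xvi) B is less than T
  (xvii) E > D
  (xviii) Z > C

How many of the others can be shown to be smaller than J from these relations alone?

From J the given relations immediately reach C, B, Q, E.
From those, F, D, T — 7 in total.
From those, Z — 8 in total.
Nothing else is reachable below J; 8 in all.

8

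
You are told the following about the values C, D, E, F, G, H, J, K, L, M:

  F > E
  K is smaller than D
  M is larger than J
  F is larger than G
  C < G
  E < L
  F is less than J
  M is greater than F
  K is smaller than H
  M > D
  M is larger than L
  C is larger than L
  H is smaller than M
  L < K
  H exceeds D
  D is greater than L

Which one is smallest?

E

Chaining upward from E: directly above it, L, F; then K, D, C, J, M; then H, G.
That covers every other element, and nothing is given below E, so E is the smallest.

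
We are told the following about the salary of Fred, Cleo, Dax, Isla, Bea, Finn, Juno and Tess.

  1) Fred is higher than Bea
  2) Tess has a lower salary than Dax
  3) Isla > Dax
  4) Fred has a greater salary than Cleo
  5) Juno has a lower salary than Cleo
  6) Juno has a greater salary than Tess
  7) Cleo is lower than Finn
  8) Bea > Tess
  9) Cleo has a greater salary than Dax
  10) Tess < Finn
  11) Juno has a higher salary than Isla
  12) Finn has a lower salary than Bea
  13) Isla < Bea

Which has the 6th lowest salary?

Finn

The consecutive relations fix a unique order: Tess < Dax < Isla < Juno < Cleo < Finn < Bea < Fred.
The 6th smallest is Finn.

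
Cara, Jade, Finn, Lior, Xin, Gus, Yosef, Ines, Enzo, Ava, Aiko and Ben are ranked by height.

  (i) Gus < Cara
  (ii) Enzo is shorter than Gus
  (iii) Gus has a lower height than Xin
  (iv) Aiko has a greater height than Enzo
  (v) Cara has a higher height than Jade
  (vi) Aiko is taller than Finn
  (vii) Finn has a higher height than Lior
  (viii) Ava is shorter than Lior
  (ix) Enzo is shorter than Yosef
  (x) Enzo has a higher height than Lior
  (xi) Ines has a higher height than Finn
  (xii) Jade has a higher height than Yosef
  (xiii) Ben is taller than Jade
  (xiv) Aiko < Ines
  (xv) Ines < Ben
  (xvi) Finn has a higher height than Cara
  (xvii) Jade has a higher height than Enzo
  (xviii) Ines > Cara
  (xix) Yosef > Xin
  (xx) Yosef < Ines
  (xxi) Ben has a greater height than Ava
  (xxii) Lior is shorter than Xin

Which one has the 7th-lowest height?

Jade

The consecutive relations fix a unique order: Ava < Lior < Enzo < Gus < Xin < Yosef < Jade < Cara < Finn < Aiko < Ines < Ben.
Counting 7 from the smallest end gives Jade.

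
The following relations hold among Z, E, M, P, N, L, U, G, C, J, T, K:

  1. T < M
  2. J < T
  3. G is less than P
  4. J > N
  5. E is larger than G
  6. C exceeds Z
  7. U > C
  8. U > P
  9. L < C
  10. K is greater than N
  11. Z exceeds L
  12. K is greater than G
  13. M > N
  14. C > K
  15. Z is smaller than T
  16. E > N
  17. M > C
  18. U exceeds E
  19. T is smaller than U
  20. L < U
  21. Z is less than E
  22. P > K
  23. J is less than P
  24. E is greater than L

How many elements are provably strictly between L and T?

The relations place L below T. An element lies strictly between them when it is forced above L and also forced below T.
Above L: {Z, E, C, U, M}. Below T: {N, Z, J}.
Intersection: {Z} — 1.

1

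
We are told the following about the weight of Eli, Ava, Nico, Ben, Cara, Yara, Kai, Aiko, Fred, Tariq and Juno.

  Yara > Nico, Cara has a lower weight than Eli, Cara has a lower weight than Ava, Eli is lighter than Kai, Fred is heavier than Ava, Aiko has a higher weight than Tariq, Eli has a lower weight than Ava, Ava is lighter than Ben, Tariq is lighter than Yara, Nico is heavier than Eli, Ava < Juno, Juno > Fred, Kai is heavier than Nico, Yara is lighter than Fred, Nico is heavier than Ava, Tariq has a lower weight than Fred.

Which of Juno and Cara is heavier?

Juno

Cara < Eli and Eli < Ava give Cara < Ava.
With Ava < Nico: Cara < Eli < Ava < Nico.
Then Nico < Yara extends the chain to Yara.
Then Yara < Fred extends the chain to Fred.
Then Fred < Juno extends the chain to Juno.
So Cara < Juno; Juno is the heavier of the two.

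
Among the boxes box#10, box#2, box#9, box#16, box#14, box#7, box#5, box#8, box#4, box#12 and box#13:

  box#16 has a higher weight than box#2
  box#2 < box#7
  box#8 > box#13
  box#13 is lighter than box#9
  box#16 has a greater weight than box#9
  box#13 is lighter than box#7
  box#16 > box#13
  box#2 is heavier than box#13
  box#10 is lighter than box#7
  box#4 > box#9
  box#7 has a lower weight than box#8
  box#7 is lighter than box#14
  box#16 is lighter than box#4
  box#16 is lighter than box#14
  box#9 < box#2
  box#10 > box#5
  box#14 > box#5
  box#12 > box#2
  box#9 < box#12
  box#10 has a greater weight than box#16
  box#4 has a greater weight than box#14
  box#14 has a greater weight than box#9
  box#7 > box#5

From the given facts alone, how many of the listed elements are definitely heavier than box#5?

5

The elements the relations force above box#5 are box#10, box#7, box#14, box#8, box#4 — no chain reaches any other.
That is 5.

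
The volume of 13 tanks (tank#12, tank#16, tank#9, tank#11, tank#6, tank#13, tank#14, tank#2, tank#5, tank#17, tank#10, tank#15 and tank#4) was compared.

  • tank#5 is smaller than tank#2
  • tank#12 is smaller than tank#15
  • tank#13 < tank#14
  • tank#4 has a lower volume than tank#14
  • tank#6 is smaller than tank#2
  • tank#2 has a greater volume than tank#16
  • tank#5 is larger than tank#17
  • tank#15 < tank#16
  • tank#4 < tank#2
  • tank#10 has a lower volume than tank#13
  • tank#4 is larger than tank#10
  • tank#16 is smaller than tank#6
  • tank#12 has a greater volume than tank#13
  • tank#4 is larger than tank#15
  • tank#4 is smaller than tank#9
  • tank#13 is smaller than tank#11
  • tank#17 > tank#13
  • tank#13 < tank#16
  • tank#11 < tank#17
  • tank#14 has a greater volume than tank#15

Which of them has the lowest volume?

Chaining upward from tank#10: directly above it, tank#13, tank#4; then tank#12, tank#16, tank#14, tank#11, tank#17, tank#9, tank#2; then tank#15, tank#6, tank#5.
That covers every other element, and nothing is given below tank#10, so tank#10 is the lowest volume.

tank#10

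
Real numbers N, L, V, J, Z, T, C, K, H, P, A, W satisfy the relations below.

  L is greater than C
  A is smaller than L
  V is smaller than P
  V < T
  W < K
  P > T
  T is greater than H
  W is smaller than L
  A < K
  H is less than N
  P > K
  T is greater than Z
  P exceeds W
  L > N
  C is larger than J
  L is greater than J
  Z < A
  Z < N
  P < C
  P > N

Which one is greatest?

H is not greatest since H < T; Z is not greatest since Z < A; W is not greatest since W < L; N is not greatest since N < P; V is not greatest since V < P; T is not greatest since T < P; A is not greatest since A < L; K is not greatest since K < P; J is not greatest since J < L; P is not greatest since P < C; C is not greatest since C < L.
Only L has nothing above it, so L is the greatest.

L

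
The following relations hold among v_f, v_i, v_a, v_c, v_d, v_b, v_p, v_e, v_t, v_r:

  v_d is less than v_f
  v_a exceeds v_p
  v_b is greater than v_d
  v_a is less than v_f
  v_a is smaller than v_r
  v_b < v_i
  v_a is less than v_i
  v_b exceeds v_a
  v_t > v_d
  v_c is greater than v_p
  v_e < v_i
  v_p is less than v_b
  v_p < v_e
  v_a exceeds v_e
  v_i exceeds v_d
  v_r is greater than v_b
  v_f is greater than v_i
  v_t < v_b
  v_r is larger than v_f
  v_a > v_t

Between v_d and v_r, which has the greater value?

v_r

The relevant relations are v_d < v_t; v_t < v_a; v_a < v_b; v_b < v_i; v_i < v_f; v_f < v_r.
Together: v_d < v_t < v_a < v_b < v_i < v_f < v_r.
So v_d < v_r; v_r is the larger of the two.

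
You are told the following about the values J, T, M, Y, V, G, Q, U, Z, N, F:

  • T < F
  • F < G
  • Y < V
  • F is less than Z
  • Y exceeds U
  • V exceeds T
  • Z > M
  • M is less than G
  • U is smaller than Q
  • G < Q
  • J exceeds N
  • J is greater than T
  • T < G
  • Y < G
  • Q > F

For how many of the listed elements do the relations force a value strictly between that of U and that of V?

Chaining upward from U reaches: Y, G, Q.
Chaining downward from V reaches: T, Y.
Strictly between U and V are those in both lists: Y — 1 element.

1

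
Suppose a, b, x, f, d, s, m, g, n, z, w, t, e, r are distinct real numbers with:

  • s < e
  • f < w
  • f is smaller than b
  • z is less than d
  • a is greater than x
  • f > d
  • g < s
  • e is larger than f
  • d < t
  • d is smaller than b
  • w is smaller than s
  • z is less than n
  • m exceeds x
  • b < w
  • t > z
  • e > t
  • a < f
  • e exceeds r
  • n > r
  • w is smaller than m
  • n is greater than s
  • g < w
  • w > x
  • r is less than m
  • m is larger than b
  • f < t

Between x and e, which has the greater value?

e

Following the relations from x: x < a < f < w < s < e.
So x < e; e is the larger of the two.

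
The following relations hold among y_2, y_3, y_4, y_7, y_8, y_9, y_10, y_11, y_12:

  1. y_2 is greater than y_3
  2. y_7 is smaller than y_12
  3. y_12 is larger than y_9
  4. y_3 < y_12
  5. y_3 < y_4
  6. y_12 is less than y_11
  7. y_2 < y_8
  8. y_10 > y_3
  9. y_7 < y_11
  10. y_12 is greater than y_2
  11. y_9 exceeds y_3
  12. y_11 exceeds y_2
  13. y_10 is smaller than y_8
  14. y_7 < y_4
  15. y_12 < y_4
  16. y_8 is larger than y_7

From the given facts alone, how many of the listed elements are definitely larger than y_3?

7

The elements the relations force above y_3 are y_9, y_2, y_10, y_12, y_11, y_4, y_8 — no chain reaches any other.
That is 7.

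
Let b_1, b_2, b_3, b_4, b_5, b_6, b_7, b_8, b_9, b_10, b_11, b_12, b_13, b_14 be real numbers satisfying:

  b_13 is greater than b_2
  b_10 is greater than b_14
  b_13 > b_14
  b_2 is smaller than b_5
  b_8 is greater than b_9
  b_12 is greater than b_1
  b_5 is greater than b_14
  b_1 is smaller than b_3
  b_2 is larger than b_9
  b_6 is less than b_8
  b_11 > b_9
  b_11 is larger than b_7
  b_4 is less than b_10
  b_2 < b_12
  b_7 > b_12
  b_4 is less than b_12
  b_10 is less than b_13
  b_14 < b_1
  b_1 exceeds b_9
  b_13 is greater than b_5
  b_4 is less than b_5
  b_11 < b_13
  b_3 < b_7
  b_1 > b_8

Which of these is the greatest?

b_9 is not greatest since b_9 < b_2; b_14 is not greatest since b_14 < b_1; b_4 is not greatest since b_4 < b_10; b_6 is not greatest since b_6 < b_8; b_8 is not greatest since b_8 < b_1; b_2 is not greatest since b_2 < b_13; b_1 is not greatest since b_1 < b_3; b_3 is not greatest since b_3 < b_7; b_10 is not greatest since b_10 < b_13; b_12 is not greatest since b_12 < b_7; b_5 is not greatest since b_5 < b_13; b_7 is not greatest since b_7 < b_11; b_11 is not greatest since b_11 < b_13.
Only b_13 has nothing above it, so b_13 is the greatest.

b_13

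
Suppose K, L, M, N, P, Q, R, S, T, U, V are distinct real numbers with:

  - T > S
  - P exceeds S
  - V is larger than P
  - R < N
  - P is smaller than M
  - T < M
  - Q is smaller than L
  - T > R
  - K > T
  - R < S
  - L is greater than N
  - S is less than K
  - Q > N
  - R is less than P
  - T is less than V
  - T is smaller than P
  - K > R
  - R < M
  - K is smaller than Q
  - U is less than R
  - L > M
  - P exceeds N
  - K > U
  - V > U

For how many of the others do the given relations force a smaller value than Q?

6

Directly below Q: N, K.
One step further: U, R, S, T (6 so far).
Nothing else is reachable below Q; 6 in all.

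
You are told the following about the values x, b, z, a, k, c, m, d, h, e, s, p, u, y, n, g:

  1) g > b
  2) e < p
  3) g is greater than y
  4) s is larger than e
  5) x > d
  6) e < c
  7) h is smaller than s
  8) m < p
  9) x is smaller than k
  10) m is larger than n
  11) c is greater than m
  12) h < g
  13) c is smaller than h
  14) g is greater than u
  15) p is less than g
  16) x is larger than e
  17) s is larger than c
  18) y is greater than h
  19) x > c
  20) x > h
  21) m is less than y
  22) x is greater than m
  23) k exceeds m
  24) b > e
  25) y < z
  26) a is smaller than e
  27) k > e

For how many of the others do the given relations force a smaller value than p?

The elements the relations force below p are a, n, m, e — no chain reaches any other.
That is 4.

4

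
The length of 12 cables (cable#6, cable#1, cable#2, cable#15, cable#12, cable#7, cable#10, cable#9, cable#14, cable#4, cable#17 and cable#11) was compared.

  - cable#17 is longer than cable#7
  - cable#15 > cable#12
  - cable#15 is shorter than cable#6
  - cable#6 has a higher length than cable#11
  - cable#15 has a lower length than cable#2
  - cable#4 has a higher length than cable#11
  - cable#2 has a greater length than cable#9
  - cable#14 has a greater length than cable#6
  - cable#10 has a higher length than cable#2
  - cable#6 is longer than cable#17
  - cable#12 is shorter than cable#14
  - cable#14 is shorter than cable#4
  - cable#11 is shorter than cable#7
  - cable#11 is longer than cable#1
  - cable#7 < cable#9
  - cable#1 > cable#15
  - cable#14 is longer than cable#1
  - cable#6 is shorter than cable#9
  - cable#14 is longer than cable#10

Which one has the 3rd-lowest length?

cable#1

Piecing the relations together gives one ordering: cable#12 < cable#15 < cable#1 < cable#11 < cable#7 < cable#17 < cable#6 < cable#9 < cable#2 < cable#10 < cable#14 < cable#4.
The 3rd smallest is cable#1.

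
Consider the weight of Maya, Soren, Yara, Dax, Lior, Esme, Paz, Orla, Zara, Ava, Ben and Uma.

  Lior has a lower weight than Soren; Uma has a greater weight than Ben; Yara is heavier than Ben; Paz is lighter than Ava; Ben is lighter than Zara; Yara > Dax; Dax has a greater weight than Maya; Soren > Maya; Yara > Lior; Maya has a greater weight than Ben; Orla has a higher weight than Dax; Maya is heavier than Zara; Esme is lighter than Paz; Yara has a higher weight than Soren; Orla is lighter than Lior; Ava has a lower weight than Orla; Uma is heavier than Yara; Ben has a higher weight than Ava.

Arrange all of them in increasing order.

Each adjacent pair is fixed by a given relation: Esme < Paz; Paz < Ava; Ava < Ben; Ben < Zara; Zara < Maya; Maya < Dax; Dax < Orla; Orla < Lior; Lior < Soren; Soren < Yara; Yara < Uma. Chaining them end to end gives the full order.

Esme < Paz < Ava < Ben < Zara < Maya < Dax < Orla < Lior < Soren < Yara < Uma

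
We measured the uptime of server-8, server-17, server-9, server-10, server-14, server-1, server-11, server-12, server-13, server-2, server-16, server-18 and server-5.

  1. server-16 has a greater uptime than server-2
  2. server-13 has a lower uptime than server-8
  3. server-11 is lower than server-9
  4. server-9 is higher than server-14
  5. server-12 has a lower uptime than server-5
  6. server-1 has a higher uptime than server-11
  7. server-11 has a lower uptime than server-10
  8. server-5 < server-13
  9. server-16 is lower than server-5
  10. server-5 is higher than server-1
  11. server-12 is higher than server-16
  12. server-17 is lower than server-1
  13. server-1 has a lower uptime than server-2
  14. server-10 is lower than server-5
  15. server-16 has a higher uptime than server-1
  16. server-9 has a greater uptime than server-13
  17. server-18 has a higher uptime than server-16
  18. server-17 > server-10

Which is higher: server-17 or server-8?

Following the relations from server-17: server-17 < server-1 < server-2 < server-16 < server-12 < server-5 < server-13 < server-8.
So server-17 < server-8; server-8 is the higher of the two.

server-8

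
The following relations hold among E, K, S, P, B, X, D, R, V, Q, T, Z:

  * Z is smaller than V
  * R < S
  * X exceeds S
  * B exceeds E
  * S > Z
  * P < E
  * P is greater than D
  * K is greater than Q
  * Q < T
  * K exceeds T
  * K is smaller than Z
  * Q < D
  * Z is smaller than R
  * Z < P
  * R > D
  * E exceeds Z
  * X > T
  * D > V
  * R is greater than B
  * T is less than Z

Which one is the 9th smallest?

B

The consecutive relations fix a unique order: Q < T < K < Z < V < D < P < E < B < R < S < X.
Counting 9 from the smallest end gives B.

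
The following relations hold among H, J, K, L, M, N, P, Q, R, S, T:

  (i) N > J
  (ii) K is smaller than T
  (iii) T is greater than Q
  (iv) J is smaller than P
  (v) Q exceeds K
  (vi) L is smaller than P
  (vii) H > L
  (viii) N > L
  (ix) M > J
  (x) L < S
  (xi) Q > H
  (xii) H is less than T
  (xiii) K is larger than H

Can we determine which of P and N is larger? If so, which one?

Following every chain through P: below P we get J, L.
N is not reached, and no chain runs the other way from N to P.
So the given relations leave the order of P and N undetermined.

undetermined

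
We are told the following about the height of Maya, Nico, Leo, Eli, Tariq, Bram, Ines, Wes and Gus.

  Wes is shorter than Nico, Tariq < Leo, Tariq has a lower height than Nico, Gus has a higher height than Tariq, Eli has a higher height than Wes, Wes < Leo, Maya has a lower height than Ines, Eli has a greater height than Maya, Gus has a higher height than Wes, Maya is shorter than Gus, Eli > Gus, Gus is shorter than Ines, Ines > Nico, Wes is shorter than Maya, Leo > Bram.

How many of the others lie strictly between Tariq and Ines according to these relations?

Chaining upward from Tariq reaches: Nico, Gus, Leo, Eli.
Chaining downward from Ines reaches: Wes, Maya, Nico, Gus.
Strictly between Tariq and Ines are those in both lists: Nico, Gus — 2 elements.

2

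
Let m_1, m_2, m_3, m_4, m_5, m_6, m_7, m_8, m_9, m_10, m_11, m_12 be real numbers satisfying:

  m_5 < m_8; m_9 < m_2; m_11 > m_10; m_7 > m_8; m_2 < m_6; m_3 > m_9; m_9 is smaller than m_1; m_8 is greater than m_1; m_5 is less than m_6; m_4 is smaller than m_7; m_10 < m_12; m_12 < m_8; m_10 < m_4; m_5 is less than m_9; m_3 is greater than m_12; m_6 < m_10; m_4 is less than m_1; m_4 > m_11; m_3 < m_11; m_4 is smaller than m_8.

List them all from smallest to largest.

The consecutive links are each given: m_5 < m_9; m_9 < m_2; m_2 < m_6; m_6 < m_10; m_10 < m_12; m_12 < m_3; m_3 < m_11; m_11 < m_4; m_4 < m_1; m_1 < m_8; m_8 < m_7.

m_5 < m_9 < m_2 < m_6 < m_10 < m_12 < m_3 < m_11 < m_4 < m_1 < m_8 < m_7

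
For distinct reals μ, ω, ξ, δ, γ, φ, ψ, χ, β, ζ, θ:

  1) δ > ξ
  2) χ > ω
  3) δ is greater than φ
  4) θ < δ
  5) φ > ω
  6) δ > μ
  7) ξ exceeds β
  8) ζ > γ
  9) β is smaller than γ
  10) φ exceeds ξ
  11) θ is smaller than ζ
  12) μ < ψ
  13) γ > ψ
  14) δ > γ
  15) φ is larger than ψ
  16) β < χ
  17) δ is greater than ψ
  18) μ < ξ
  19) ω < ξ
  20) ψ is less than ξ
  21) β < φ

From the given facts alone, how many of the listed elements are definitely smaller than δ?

The elements the relations force below δ are μ, β, ψ, ω, ξ, γ, θ, φ — no chain reaches any other.
That is 8.

8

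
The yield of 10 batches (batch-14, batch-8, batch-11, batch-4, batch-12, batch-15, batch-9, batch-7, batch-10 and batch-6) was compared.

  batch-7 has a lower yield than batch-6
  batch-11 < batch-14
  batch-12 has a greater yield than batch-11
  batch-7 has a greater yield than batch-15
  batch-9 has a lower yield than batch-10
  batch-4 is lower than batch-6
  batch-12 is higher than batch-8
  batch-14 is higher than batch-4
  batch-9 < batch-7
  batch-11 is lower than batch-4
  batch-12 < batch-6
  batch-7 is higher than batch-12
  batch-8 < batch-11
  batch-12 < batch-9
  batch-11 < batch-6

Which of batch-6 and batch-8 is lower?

batch-8 < batch-11 and batch-11 < batch-12 give batch-8 < batch-12.
With batch-12 < batch-9: batch-8 < batch-11 < batch-12 < batch-9.
With batch-9 < batch-7: batch-8 < batch-11 < batch-12 < batch-9 < batch-7.
Then batch-7 < batch-6 extends the chain to batch-6.
So batch-8 < batch-6; batch-8 is the lower of the two.

batch-8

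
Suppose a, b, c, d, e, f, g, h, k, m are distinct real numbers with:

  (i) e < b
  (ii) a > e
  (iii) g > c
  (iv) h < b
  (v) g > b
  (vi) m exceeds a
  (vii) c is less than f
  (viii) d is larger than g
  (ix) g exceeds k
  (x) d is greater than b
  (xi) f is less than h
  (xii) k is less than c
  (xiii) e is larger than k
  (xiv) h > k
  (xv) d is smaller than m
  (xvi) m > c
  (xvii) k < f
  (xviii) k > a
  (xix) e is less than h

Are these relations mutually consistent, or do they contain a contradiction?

inconsistent

We have k < e stated directly, yet also e < a < k by chaining the others — so e < k. Contradiction.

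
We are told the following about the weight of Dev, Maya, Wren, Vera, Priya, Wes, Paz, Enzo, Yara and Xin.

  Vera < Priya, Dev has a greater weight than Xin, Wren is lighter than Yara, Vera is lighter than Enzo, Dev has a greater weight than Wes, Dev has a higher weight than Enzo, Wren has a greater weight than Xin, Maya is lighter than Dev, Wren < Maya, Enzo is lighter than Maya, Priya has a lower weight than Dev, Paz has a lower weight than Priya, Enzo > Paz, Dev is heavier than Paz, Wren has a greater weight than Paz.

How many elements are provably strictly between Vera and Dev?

3

The relations place Vera below Dev. An element lies strictly between them when it is forced above Vera and also forced below Dev.
Above Vera: {Enzo, Priya, Maya}. Below Dev: {Paz, Xin, Wren, Wes, Enzo, Priya, Maya}.
Intersection: {Enzo, Priya, Maya} — 3.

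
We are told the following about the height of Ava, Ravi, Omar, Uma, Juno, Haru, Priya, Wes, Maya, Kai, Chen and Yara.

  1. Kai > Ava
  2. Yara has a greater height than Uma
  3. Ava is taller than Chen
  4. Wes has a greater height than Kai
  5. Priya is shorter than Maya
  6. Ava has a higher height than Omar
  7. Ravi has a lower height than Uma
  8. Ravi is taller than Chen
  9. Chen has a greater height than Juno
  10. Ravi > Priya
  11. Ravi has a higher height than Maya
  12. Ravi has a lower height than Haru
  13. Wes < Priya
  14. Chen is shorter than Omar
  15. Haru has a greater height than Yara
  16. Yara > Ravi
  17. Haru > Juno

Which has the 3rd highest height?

Uma

Piecing the relations together gives one ordering: Juno < Chen < Omar < Ava < Kai < Wes < Priya < Maya < Ravi < Uma < Yara < Haru.
The 3rd largest is Uma.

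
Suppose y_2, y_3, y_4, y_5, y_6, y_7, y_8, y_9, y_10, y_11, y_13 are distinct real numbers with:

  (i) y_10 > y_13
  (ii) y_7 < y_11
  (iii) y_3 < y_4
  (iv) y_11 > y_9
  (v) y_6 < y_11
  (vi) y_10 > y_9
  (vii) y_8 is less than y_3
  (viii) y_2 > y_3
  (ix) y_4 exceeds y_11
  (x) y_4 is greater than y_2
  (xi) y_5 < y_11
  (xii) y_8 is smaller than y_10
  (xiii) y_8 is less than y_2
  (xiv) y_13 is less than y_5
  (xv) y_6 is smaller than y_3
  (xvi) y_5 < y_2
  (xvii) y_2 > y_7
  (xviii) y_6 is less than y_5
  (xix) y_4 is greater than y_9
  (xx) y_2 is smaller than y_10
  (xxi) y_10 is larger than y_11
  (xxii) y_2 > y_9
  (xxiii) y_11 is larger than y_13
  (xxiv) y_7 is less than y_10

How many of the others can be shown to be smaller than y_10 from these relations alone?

From y_10 the given relations immediately reach y_13, y_8, y_9, y_7, y_2, y_11.
From those, y_6, y_5, y_3 — 9 in total.
No other element is forced below y_10 by the given relations, so the count is 9.

9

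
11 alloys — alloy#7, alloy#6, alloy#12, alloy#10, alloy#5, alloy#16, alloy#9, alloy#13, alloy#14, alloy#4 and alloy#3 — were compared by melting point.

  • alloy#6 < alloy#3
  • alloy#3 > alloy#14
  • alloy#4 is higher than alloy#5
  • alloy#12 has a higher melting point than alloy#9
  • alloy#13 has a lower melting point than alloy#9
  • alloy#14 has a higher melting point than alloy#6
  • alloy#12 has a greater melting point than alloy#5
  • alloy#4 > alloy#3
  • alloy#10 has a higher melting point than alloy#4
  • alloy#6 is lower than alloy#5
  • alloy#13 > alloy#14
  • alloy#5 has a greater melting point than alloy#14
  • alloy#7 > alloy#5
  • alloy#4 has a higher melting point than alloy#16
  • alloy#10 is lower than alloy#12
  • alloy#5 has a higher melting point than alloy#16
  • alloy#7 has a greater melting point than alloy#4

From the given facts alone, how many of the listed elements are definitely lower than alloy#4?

5

From alloy#4 the given relations immediately reach alloy#16, alloy#3, alloy#5.
From those, alloy#6, alloy#14 — 5 in total.
Nothing else is reachable below alloy#4; 5 in all.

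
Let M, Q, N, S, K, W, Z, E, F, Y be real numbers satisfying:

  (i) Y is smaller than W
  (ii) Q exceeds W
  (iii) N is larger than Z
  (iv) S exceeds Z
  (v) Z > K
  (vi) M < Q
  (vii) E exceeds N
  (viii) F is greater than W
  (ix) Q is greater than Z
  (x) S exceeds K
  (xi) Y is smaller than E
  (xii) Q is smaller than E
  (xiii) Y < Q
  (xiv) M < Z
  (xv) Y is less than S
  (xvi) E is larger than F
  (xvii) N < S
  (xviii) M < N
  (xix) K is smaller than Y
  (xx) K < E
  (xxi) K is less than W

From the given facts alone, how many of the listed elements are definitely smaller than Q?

From Q the given relations immediately reach M, Y, Z, W.
From those, K — 5 in total.
No other element is forced below Q by the given relations, so the count is 5.

5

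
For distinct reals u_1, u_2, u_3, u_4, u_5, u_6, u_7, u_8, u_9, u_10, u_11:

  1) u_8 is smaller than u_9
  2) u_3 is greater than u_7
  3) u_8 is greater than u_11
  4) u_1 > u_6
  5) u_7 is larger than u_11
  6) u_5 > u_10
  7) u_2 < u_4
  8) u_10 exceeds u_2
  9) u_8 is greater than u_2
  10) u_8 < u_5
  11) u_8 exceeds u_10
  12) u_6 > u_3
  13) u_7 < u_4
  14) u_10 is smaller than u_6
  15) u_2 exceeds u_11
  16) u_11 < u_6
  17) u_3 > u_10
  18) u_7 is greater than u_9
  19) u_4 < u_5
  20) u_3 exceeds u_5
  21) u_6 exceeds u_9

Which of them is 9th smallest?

u_3

The consecutive relations fix a unique order: u_11 < u_2 < u_10 < u_8 < u_9 < u_7 < u_4 < u_5 < u_3 < u_6 < u_1.
Counting 9 from the smallest end gives u_3.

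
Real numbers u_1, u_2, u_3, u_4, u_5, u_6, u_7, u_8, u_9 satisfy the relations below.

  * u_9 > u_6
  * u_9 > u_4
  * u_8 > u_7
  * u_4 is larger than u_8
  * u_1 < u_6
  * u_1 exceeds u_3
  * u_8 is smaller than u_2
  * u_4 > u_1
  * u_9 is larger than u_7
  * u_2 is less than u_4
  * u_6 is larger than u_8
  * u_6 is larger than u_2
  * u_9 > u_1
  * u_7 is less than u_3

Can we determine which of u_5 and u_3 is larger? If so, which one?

undetermined

Following every chain through u_5: nothing is chained to u_5.
u_3 is not reached, and no chain runs the other way from u_3 to u_5.
So the given relations leave the order of u_5 and u_3 undetermined.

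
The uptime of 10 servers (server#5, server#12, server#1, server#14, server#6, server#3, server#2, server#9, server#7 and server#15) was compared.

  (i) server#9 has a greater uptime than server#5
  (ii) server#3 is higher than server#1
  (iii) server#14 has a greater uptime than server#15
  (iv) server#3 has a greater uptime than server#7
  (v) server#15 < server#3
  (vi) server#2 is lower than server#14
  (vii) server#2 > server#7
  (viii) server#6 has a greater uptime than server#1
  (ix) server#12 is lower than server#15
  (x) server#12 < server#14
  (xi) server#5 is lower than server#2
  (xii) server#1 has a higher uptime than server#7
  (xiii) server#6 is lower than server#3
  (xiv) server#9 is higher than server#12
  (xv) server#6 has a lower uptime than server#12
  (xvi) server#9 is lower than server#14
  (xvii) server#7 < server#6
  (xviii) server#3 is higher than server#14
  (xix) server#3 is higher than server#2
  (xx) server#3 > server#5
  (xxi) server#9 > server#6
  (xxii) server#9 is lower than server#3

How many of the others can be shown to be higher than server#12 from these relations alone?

4

The elements the relations force above server#12 are server#9, server#15, server#14, server#3 — no chain reaches any other.
That is 4.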